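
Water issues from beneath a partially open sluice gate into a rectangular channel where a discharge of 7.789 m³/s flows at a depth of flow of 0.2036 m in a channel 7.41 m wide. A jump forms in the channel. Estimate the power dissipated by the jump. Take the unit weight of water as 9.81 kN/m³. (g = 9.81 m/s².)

q = Q/b = 7.789/7.41 = 1.051 m²/s; V₁ = q/y₁ = 5.163 m/s. Fr₁ = V₁/√(g·y₁) = 3.653.
From the momentum equation for a rectangular channel, y₂/y₁ = ½[√(1 + 8Fr₁²) − 1] = ½[√107.76 − 1] = 4.690.
y₂ = 4.690 × 0.2036 = 0.9550 m.
V₂ = q/y₂ = 1.051/0.9550 = 1.101 m/s. E₁ = y₁ + V₁²/2g = 1.562 m; E₂ = y₂ + V₂²/2g = 1.017 m. ΔE = E₁ − E₂ = 0.5454 m.
P = γ·Q·ΔE = 9.81 × 7.789 × 0.5454 = 41.68 kW.

P = 41.68 kW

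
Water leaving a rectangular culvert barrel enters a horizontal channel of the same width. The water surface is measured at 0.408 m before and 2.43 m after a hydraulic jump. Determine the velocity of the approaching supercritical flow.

V₁ = 9.11 m/s

For a rectangular channel the momentum equation gives q² = ½·g·y₁·y₂·(y₁ + y₂) = ½×9.81×0.408×2.43×2.84 = 13.8.
q = √13.8 = 3.72 m²/s.
V₁ = q/y₁ = 3.72/0.408 = 9.11 m/s.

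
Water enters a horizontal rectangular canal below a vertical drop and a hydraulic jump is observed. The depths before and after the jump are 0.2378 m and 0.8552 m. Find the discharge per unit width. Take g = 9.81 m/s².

q = 1.044 m²/s

For a rectangular channel the momentum equation gives q² = ½·g·y₁·y₂·(y₁ + y₂) = ½×9.81×0.2378×0.8552×1.093 = 1.090.
q = √1.090 = 1.044 m²/s.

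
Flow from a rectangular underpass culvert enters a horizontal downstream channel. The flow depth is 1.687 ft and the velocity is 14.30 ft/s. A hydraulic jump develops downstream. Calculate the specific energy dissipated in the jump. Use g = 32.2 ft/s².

Fr₁ = V₁/√(g·y₁) = 14.30/√(32.2×1.687) = 1.940.
Conjugate-depth relation: y₂/y₁ = ½[√(1 + 8Fr₁²) − 1] = ½[√31.116 − 1] = 2.289.
y₂ = 2.289 × 1.687 = 3.862 ft.
q = V₁·y₁ = 14.30 × 1.687 = 24.12 ft²/s. V₂ = q/y₂ = 24.12/3.862 = 6.247 ft/s. E₁ = y₁ + V₁²/2g = 4.862 ft; E₂ = y₂ + V₂²/2g = 4.468 ft. ΔE = E₁ − E₂ = 0.3947 ft.

ΔE = 0.3947 ft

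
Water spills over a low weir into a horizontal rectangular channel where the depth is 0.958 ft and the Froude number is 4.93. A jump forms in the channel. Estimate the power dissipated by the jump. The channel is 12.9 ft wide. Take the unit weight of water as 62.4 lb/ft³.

P = 234 hp

Fr₁ = 4.93 (given).
Bélanger equation: y₂/y₁ = ½[√(1 + 8Fr₁²) − 1] = ½[√195.4 − 1] = 6.49.
y₂ = 6.49 × 0.958 = 6.22 ft.
V₁ = Fr₁·√(g·y₁) = 4.93×√(32.2×0.958) = 27.4 ft/s; q = V₁·y₁ = 26.2 ft²/s. V₂ = q/y₂ = 26.2/6.22 = 4.22 ft/s. E₁ = y₁ + V₁²/2g = 12.6 ft; E₂ = y₂ + V₂²/2g = 6.49 ft. ΔE = E₁ − E₂ = 6.11 ft.
Q = q·b = 26.2 × 12.9 = 338 cfs. P = γ·Q·ΔE/550 = 62.4 × 338 × 6.11 / 550 = 234 hp.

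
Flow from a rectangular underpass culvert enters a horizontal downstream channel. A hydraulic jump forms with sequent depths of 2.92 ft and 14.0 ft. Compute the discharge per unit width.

For a rectangular channel the momentum equation gives q² = ½·g·y₁·y₂·(y₁ + y₂) = ½×32.2×2.92×14.0×16.9 = 11136.
q = √11136 = 106 ft²/s.

q = 106 ft²/s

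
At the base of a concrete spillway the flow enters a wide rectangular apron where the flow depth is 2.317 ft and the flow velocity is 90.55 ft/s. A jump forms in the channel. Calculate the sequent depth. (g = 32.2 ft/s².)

y₂ = 33.21 ft

Fr₁ = V₁/√(g·y₁) = 90.55/√(32.2×2.317) = 10.48.
By Bélanger, y₂/y₁ = ½[√(1 + 8Fr₁²) − 1] = ½[√880.19 − 1] = 14.33.
y₂ = 14.33 × 2.317 = 33.21 ft.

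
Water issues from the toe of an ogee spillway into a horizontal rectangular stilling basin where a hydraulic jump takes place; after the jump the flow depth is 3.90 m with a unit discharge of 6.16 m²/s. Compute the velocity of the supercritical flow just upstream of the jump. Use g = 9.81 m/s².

V₂ = q/y₂ = 6.16/3.90 = 1.58 m/s; Fr₂ = V₂/√(g·y₂) = 0.255.
The Bélanger relation is symmetric: y₁/y₂ = ½[√(1 + 8Fr₂²) − 1] = ½[√1.522 − 1] = 0.117.
y₁ = 0.117 × 3.90 = 0.455 m.
V₁ = q/y₁ = 6.16/0.455 = 13.5 m/s.

V₁ = 13.5 m/s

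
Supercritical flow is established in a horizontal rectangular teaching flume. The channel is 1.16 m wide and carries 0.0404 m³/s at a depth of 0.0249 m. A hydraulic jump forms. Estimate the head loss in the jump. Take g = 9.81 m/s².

q = Q/b = 0.0404/1.16 = 0.0348 m²/s; V₁ = q/y₁ = 1.40 m/s. Fr₁ = V₁/√(g·y₁) = 2.83.
Bélanger equation: y₂/y₁ = ½[√(1 + 8Fr₁²) − 1] = ½[√65.07 − 1] = 3.53.
y₂ = 3.53 × 0.0249 = 0.0880 m.
Head loss: ΔE = (y₂ − y₁)³/(4y₁y₂) = (0.0880 − 0.0249)³/(4×0.0249×0.0880) = 0.000251/0.00876 = 0.0286 m.

ΔE = 0.0286 m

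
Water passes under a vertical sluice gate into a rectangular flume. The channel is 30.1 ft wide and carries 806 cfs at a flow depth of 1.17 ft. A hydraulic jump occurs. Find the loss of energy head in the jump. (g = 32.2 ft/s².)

q = Q/b = 806/30.1 = 26.8 ft²/s; V₁ = q/y₁ = 22.9 ft/s. Fr₁ = V₁/√(g·y₁) = 3.73.
From the momentum equation for a rectangular channel, y₂/y₁ = ½[√(1 + 8Fr₁²) − 1] = ½[√112.2 − 1] = 4.80.
y₂ = 4.80 × 1.17 = 5.61 ft.
V₂ = q/y₂ = 26.8/5.61 = 4.77 ft/s. E₁ = y₁ + V₁²/2g = 9.30 ft; E₂ = y₂ + V₂²/2g = 5.97 ft. ΔE = E₁ − E₂ = 3.34 ft.

ΔE = 3.34 ft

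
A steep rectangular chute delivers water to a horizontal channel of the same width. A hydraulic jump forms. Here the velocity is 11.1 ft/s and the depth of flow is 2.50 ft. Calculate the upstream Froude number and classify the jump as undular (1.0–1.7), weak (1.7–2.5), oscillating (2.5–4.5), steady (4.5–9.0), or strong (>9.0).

Fr₁ = V₁/√(g·y₁) = 11.1/√(32.2×2.50) = 1.24.
Fr₁ = 1.24 lies in the undular range.

Fr₁ = 1.24; undular jump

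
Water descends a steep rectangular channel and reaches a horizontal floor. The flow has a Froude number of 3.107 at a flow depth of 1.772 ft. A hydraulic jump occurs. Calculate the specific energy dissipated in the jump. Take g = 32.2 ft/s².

ΔE = 2.819 ft

Fr₁ = 3.107 (given).
Conjugate-depth relation: y₂/y₁ = ½[√(1 + 8Fr₁²) − 1] = ½[√78.228 − 1] = 3.922.
y₂ = 3.922 × 1.772 = 6.950 ft.
V₁ = Fr₁·√(g·y₁) = 3.107×√(32.2×1.772) = 23.47 ft/s; q = V₁·y₁ = 41.59 ft²/s. V₂ = q/y₂ = 41.59/6.950 = 5.984 ft/s. E₁ = y₁ + V₁²/2g = 10.32 ft; E₂ = y₂ + V₂²/2g = 7.506 ft. ΔE = E₁ − E₂ = 2.819 ft.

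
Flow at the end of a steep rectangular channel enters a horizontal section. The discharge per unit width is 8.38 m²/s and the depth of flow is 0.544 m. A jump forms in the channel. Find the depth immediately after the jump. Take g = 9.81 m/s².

y₂ = 4.87 m

V₁ = q/y₁ = 8.38/0.544 = 15.4 m/s. Fr₁ = V₁/√(g·y₁) = 15.4/√(9.81×0.544) = 6.67.
Sequent-depth ratio: y₂/y₁ = ½[√(1 + 8Fr₁²) − 1] = ½[√356.7 − 1] = 8.94.
y₂ = 8.94 × 0.544 = 4.87 m.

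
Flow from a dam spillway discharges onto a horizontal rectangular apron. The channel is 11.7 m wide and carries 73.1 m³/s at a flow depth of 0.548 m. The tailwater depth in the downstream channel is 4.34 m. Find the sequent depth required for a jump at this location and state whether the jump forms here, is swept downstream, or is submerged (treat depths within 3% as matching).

y₂ = 3.55 m; the jump is submerged

q = Q/b = 73.1/11.7 = 6.25 m²/s; V₁ = q/y₁ = 11.4 m/s. Fr₁ = V₁/√(g·y₁) = 4.92.
Conjugate-depth relation: y₂/y₁ = ½[√(1 + 8Fr₁²) − 1] = ½[√194.4 − 1] = 6.47.
y₂ = 6.47 × 0.548 = 3.55 m.
Tailwater y_tw = 4.34 m: y_tw > y₂, so the jump is submerged.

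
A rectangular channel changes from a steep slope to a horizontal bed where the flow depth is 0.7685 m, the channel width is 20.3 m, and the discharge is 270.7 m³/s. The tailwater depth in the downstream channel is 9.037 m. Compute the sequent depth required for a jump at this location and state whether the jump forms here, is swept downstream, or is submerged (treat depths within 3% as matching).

q = Q/b = 270.7/20.3 = 13.33 m²/s; V₁ = q/y₁ = 17.35 m/s. Fr₁ = V₁/√(g·y₁) = 6.320.
Sequent-depth ratio: y₂/y₁ = ½[√(1 + 8Fr₁²) − 1] = ½[√320.50 − 1] = 8.451.
y₂ = 8.451 × 0.7685 = 6.495 m.
Tailwater y_tw = 9.037 m: y_tw > y₂, so the jump is submerged.

y₂ = 6.495 m; the jump is submerged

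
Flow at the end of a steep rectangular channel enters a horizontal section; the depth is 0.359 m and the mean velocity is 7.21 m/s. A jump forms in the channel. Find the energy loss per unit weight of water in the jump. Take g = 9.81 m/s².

Fr₁ = V₁/√(g·y₁) = 7.21/√(9.81×0.359) = 3.84.
By Bélanger, y₂/y₁ = ½[√(1 + 8Fr₁²) − 1] = ½[√119.1 − 1] = 4.96.
y₂ = 4.96 × 0.359 = 1.78 m.
q = V₁·y₁ = 7.21 × 0.359 = 2.59 m²/s. V₂ = q/y₂ = 2.59/1.78 = 1.45 m/s. E₁ = y₁ + V₁²/2g = 3.01 m; E₂ = y₂ + V₂²/2g = 1.89 m. ΔE = E₁ − E₂ = 1.12 m.

ΔE = 1.12 m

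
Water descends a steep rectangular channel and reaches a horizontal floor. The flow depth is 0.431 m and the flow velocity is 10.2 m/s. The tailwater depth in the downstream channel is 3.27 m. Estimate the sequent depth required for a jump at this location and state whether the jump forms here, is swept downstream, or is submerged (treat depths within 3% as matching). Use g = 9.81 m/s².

Fr₁ = V₁/√(g·y₁) = 10.2/√(9.81×0.431) = 4.96.
By Bélanger, y₂/y₁ = ½[√(1 + 8Fr₁²) − 1] = ½[√197.9 − 1] = 6.53.
y₂ = 6.53 × 0.431 = 2.82 m.
Tailwater y_tw = 3.27 m: y_tw > y₂, so the jump is submerged.

y₂ = 2.82 m; the jump is submerged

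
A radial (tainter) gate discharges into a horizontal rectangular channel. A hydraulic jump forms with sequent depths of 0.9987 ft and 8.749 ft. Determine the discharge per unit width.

q = 37.03 ft²/s

For a rectangular channel the momentum equation gives q² = ½·g·y₁·y₂·(y₁ + y₂) = ½×32.2×0.9987×8.749×9.748 = 1371.
q = √1371 = 37.03 ft²/s.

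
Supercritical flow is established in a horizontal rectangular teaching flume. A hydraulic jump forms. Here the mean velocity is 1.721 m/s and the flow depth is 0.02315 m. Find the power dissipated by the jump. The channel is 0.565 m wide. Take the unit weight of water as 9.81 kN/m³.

P = 0.01322 kW

Fr₁ = V₁/√(g·y₁) = 1.721/√(9.81×0.02315) = 3.611.
Conjugate-depth relation: y₂/y₁ = ½[√(1 + 8Fr₁²) − 1] = ½[√105.34 − 1] = 4.632.
y₂ = 4.632 × 0.02315 = 0.1072 m.
Head loss: ΔE = (y₂ − y₁)³/(4y₁y₂) = (0.1072 − 0.02315)³/(4×0.02315×0.1072) = 0.0005942/0.009929 = 0.05985 m.
q = V₁·y₁ = 1.721 × 0.02315 = 0.03984 m²/s. Q = q·b = 0.03984 × 0.565 = 0.02251 m³/s. P = γ·Q·ΔE = 9.81 × 0.02251 × 0.05985 = 0.01322 kW.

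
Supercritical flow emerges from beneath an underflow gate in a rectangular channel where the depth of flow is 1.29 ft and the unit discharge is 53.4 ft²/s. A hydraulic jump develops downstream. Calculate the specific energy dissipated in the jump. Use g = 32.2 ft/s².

ΔE = 16.4 ft

V₁ = q/y₁ = 53.4/1.29 = 41.4 ft/s. Fr₁ = V₁/√(g·y₁) = 41.4/√(32.2×1.29) = 6.42.
Bélanger equation: y₂/y₁ = ½[√(1 + 8Fr₁²) − 1] = ½[√331.0 − 1] = 8.60.
y₂ = 8.60 × 1.29 = 11.1 ft.
V₂ = q/y₂ = 53.4/11.1 = 4.82 ft/s. E₁ = y₁ + V₁²/2g = 27.9 ft; E₂ = y₂ + V₂²/2g = 11.5 ft. ΔE = E₁ − E₂ = 16.4 ft.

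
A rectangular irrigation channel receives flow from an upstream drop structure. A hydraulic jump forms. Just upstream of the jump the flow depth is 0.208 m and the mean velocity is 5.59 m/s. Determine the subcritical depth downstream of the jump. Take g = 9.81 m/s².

y₂ = 1.05 m

Fr₁ = V₁/√(g·y₁) = 5.59/√(9.81×0.208) = 3.91.
Bélanger equation: y₂/y₁ = ½[√(1 + 8Fr₁²) − 1] = ½[√123.5 − 1] = 5.06.
y₂ = 5.06 × 0.208 = 1.05 m.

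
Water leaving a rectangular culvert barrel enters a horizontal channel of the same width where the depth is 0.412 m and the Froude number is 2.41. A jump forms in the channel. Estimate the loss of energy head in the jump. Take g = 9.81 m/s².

ΔE = 0.257 m

Fr₁ = 2.41 (given).
From the momentum equation for a rectangular channel, y₂/y₁ = ½[√(1 + 8Fr₁²) − 1] = ½[√47.46 − 1] = 2.94.
y₂ = 2.94 × 0.412 = 1.21 m.
Head loss: ΔE = (y₂ − y₁)³/(4y₁y₂) = (1.21 − 0.412)³/(4×0.412×1.21) = 0.514/2.00 = 0.257 m.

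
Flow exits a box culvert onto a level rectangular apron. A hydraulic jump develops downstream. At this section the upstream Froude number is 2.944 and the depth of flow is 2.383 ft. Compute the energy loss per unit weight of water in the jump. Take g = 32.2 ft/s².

Fr₁ = 2.944 (given).
Bélanger equation: y₂/y₁ = ½[√(1 + 8Fr₁²) − 1] = ½[√70.337 − 1] = 3.693.
y₂ = 3.693 × 2.383 = 8.801 ft.
Head loss: ΔE = (y₂ − y₁)³/(4y₁y₂) = (8.801 − 2.383)³/(4×2.383×8.801) = 264.4/83.89 = 3.152 ft.

ΔE = 3.152 ft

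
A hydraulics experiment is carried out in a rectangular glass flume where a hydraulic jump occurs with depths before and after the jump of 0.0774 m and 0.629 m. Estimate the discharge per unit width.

q = 0.411 m²/s

For a rectangular channel the momentum equation gives q² = ½·g·y₁·y₂·(y₁ + y₂) = ½×9.81×0.0774×0.629×0.706 = 0.169.
q = √0.169 = 0.411 m²/s.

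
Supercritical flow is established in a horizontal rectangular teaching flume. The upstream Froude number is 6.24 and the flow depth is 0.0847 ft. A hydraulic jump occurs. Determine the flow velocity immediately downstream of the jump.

Fr₁ = 6.24 (given).
Sequent-depth ratio: y₂/y₁ = ½[√(1 + 8Fr₁²) − 1] = ½[√312.5 − 1] = 8.34.
y₂ = 8.34 × 0.0847 = 0.706 ft.
V₁ = Fr₁·√(g·y₁) = 6.24×√(32.2×0.0847) = 10.3 ft/s; q = V₁·y₁ = 0.873 ft²/s.
V₂ = q/y₂ = 0.873/0.706 = 1.24 ft/s.

V₂ = 1.24 ft/s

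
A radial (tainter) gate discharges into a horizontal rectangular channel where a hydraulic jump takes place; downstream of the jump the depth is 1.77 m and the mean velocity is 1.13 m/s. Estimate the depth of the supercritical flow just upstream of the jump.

y₁ = 0.230 m

Fr₂ = V₂/√(g·y₂) = 1.13/√(9.81×1.77) = 0.271.
Applying the sequent-depth relation in reverse, y₁/y₂ = ½[√(1 + 8Fr₂²) − 1] = ½[√1.588 − 1] = 0.130.
y₁ = 0.130 × 1.77 = 0.230 m.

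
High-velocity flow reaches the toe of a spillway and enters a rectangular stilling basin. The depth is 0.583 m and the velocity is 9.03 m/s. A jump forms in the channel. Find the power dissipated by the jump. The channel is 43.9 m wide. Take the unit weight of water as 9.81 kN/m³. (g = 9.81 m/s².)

P = 3918 kW

Fr₁ = V₁/√(g·y₁) = 9.03/√(9.81×0.583) = 3.78.
Sequent-depth ratio: y₂/y₁ = ½[√(1 + 8Fr₁²) − 1] = ½[√115.1 − 1] = 4.86.
y₂ = 4.86 × 0.583 = 2.84 m.
Head loss: ΔE = (y₂ − y₁)³/(4y₁y₂) = (2.84 − 0.583)³/(4×0.583×2.84) = 11.4/6.61 = 1.73 m.
q = V₁·y₁ = 9.03 × 0.583 = 5.26 m²/s. Q = q·b = 5.26 × 43.9 = 231 m³/s. P = γ·Q·ΔE = 9.81 × 231 × 1.73 = 3918 kW.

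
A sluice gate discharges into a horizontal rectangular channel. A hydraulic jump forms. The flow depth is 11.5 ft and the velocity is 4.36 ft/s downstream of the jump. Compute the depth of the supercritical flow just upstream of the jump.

y₁ = 1.08 ft

Fr₂ = V₂/√(g·y₂) = 4.36/√(32.2×11.5) = 0.227.
From the momentum equation (using Fr₂), y₁/y₂ = ½[√(1 + 8Fr₂²) − 1] = ½[√1.411 − 1] = 0.0939.
y₁ = 0.0939 × 11.5 = 1.08 ft.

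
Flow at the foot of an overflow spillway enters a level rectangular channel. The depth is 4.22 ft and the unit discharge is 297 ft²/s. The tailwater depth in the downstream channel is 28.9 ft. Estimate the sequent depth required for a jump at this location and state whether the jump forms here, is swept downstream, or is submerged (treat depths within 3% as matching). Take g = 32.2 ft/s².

y₂ = 34.0 ft; the jump is swept downstream

V₁ = q/y₁ = 297/4.22 = 70.4 ft/s. Fr₁ = V₁/√(g·y₁) = 70.4/√(32.2×4.22) = 6.04.
From the momentum equation for a rectangular channel, y₂/y₁ = ½[√(1 + 8Fr₁²) − 1] = ½[√292.6 − 1] = 8.05.
y₂ = 8.05 × 4.22 = 34.0 ft.
Tailwater y_tw = 28.9 ft: y_tw < y₂, so the jump is swept downstream.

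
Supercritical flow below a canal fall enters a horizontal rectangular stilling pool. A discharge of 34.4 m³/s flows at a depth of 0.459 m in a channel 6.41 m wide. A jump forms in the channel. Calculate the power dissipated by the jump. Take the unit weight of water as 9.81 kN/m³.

q = Q/b = 34.4/6.41 = 5.37 m²/s; V₁ = q/y₁ = 11.7 m/s. Fr₁ = V₁/√(g·y₁) = 5.51.
Sequent-depth ratio: y₂/y₁ = ½[√(1 + 8Fr₁²) − 1] = ½[√243.9 − 1] = 7.31.
y₂ = 7.31 × 0.459 = 3.35 m.
V₂ = q/y₂ = 5.37/3.35 = 1.60 m/s. E₁ = y₁ + V₁²/2g = 7.43 m; E₂ = y₂ + V₂²/2g = 3.48 m. ΔE = E₁ − E₂ = 3.94 m.
P = γ·Q·ΔE = 9.81 × 34.4 × 3.94 = 1330 kW.

P = 1330 kW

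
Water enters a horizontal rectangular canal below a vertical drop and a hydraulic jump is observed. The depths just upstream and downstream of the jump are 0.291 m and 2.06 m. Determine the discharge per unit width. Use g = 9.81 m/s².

q = 2.63 m²/s

For a rectangular channel the momentum equation gives q² = ½·g·y₁·y₂·(y₁ + y₂) = ½×9.81×0.291×2.06×2.35 = 6.91.
q = √6.91 = 2.63 m²/s.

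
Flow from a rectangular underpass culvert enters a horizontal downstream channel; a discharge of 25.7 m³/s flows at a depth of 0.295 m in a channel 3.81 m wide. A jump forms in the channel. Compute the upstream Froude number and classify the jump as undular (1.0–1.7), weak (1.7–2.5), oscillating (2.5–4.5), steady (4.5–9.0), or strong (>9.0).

Fr₁ = 13.4; strong jump

q = Q/b = 25.7/3.81 = 6.75 m²/s; V₁ = q/y₁ = 22.9 m/s. Fr₁ = V₁/√(g·y₁) = 13.4.
Fr₁ = 13.4 lies in the strong range.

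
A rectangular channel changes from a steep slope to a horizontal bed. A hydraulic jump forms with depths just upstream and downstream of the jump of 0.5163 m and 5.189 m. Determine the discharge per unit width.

q = 8.659 m²/s

For a rectangular channel the momentum equation gives q² = ½·g·y₁·y₂·(y₁ + y₂) = ½×9.81×0.5163×5.189×5.705 = 74.97.
q = √74.97 = 8.659 m²/s.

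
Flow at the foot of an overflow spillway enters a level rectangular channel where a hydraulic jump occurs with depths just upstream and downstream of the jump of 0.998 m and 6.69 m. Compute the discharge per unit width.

For a rectangular channel the momentum equation gives q² = ½·g·y₁·y₂·(y₁ + y₂) = ½×9.81×0.998×6.69×7.69 = 252.
q = √252 = 15.9 m²/s.

q = 15.9 m²/s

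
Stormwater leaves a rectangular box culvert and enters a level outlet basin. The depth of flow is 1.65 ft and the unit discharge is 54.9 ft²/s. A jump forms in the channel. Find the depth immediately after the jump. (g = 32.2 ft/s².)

y₂ = 9.86 ft

V₁ = q/y₁ = 54.9/1.65 = 33.3 ft/s. Fr₁ = V₁/√(g·y₁) = 33.3/√(32.2×1.65) = 4.56.
From the momentum equation for a rectangular channel, y₂/y₁ = ½[√(1 + 8Fr₁²) − 1] = ½[√167.7 − 1] = 5.97.
y₂ = 5.97 × 1.65 = 9.86 ft.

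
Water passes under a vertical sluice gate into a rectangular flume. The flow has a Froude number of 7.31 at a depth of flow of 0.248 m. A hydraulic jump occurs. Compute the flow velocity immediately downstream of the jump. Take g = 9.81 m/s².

V₂ = 1.16 m/s

Fr₁ = 7.31 (given).
Bélanger equation: y₂/y₁ = ½[√(1 + 8Fr₁²) − 1] = ½[√428.5 − 1] = 9.85.
y₂ = 9.85 × 0.248 = 2.44 m.
V₁ = Fr₁·√(g·y₁) = 7.31×√(9.81×0.248) = 11.4 m/s; q = V₁·y₁ = 2.83 m²/s.
V₂ = q/y₂ = 2.83/2.44 = 1.16 m/s.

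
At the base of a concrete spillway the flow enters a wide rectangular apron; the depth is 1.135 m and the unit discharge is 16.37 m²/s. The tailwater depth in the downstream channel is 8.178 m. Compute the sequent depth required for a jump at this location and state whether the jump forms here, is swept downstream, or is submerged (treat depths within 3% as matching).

V₁ = q/y₁ = 16.37/1.135 = 14.42 m/s. Fr₁ = V₁/√(g·y₁) = 14.42/√(9.81×1.135) = 4.322.
By Bélanger, y₂/y₁ = ½[√(1 + 8Fr₁²) − 1] = ½[√150.46 − 1] = 5.633.
y₂ = 5.633 × 1.135 = 6.394 m.
Tailwater y_tw = 8.178 m: y_tw > y₂, so the jump is submerged.

y₂ = 6.394 m; the jump is submerged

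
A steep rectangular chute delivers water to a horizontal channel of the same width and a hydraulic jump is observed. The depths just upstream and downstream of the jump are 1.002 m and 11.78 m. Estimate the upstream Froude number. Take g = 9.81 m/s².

Fr₁ = 8.659

For a rectangular channel the momentum equation gives q² = ½·g·y₁·y₂·(y₁ + y₂) = ½×9.81×1.002×11.78×12.78 = 740.0.
q = √740.0 = 27.20 m²/s.
V₁ = q/y₁ = 27.15 m/s; Fr₁ = V₁/√(g·y₁) = 8.659.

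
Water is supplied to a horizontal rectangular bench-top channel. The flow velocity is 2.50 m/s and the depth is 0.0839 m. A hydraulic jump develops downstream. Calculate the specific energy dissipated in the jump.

ΔE = 0.0877 m

Fr₁ = V₁/√(g·y₁) = 2.50/√(9.81×0.0839) = 2.76.
Sequent-depth ratio: y₂/y₁ = ½[√(1 + 8Fr₁²) − 1] = ½[√61.75 − 1] = 3.43.
y₂ = 3.43 × 0.0839 = 0.288 m.
q = V₁·y₁ = 2.50 × 0.0839 = 0.210 m²/s. V₂ = q/y₂ = 0.210/0.288 = 0.729 m/s. E₁ = y₁ + V₁²/2g = 0.402 m; E₂ = y₂ + V₂²/2g = 0.315 m. ΔE = E₁ − E₂ = 0.0877 m.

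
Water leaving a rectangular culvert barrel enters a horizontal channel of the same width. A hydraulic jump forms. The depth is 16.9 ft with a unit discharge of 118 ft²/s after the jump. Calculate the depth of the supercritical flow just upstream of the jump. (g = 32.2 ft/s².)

V₂ = q/y₂ = 118/16.9 = 6.98 ft/s; Fr₂ = V₂/√(g·y₂) = 0.299.
From the momentum equation (using Fr₂), y₁/y₂ = ½[√(1 + 8Fr₂²) − 1] = ½[√1.717 − 1] = 0.155.
y₁ = 0.155 × 16.9 = 2.62 ft.

y₁ = 2.62 ft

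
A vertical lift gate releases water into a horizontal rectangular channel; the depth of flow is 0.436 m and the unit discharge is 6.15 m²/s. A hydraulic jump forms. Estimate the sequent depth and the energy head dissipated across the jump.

V₁ = q/y₁ = 6.15/0.436 = 14.1 m/s. Fr₁ = V₁/√(g·y₁) = 14.1/√(9.81×0.436) = 6.82.
Bélanger equation: y₂/y₁ = ½[√(1 + 8Fr₁²) − 1] = ½[√373.1 − 1] = 9.16.
y₂ = 9.16 × 0.436 = 3.99 m.
V₂ = q/y₂ = 6.15/3.99 = 1.54 m/s. E₁ = y₁ + V₁²/2g = 10.6 m; E₂ = y₂ + V₂²/2g = 4.11 m. ΔE = E₁ − E₂ = 6.46 m.

y₂ = 3.99 m; ΔE = 6.46 m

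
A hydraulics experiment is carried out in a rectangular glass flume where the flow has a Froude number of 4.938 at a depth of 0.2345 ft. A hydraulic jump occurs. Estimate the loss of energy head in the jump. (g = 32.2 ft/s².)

ΔE = 1.501 ft

Fr₁ = 4.938 (given).
Conjugate-depth relation: y₂/y₁ = ½[√(1 + 8Fr₁²) − 1] = ½[√196.07 − 1] = 6.501.
y₂ = 6.501 × 0.2345 = 1.525 ft.
V₁ = Fr₁·√(g·y₁) = 4.938×√(32.2×0.2345) = 13.57 ft/s; q = V₁·y₁ = 3.182 ft²/s. V₂ = q/y₂ = 3.182/1.525 = 2.087 ft/s. E₁ = y₁ + V₁²/2g = 3.094 ft; E₂ = y₂ + V₂²/2g = 1.592 ft. ΔE = E₁ − E₂ = 1.501 ft.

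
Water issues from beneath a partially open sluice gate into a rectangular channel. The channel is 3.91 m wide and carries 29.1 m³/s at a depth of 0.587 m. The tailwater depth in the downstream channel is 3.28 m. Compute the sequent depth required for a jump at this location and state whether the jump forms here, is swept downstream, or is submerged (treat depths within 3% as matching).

q = Q/b = 29.1/3.91 = 7.44 m²/s; V₁ = q/y₁ = 12.7 m/s. Fr₁ = V₁/√(g·y₁) = 5.28.
By Bélanger, y₂/y₁ = ½[√(1 + 8Fr₁²) − 1] = ½[√224.3 − 1] = 6.99.
y₂ = 6.99 × 0.587 = 4.10 m.
Tailwater y_tw = 3.28 m: y_tw < y₂, so the jump is swept downstream.

y₂ = 4.10 m; the jump is swept downstream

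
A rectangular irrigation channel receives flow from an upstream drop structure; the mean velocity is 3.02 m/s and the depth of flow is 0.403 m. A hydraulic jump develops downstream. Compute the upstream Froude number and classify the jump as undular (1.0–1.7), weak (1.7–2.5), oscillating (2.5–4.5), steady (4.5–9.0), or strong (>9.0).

Fr₁ = 1.52; undular jump

Fr₁ = V₁/√(g·y₁) = 3.02/√(9.81×0.403) = 1.52.
Fr₁ = 1.52 lies in the undular range.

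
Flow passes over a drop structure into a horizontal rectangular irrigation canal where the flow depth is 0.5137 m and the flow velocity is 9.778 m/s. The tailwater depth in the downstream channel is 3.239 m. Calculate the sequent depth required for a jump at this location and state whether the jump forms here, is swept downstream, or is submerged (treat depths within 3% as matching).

Fr₁ = V₁/√(g·y₁) = 9.778/√(9.81×0.5137) = 4.356.
By Bélanger, y₂/y₁ = ½[√(1 + 8Fr₁²) − 1] = ½[√152.78 − 1] = 5.680.
y₂ = 5.680 × 0.5137 = 2.918 m.
Tailwater y_tw = 3.239 m: y_tw > y₂, so the jump is submerged.

y₂ = 2.918 m; the jump is submerged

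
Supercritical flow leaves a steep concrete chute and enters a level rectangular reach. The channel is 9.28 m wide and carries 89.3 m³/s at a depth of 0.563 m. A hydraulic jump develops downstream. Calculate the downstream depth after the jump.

q = Q/b = 89.3/9.28 = 9.62 m²/s; V₁ = q/y₁ = 17.1 m/s. Fr₁ = V₁/√(g·y₁) = 7.27.
By Bélanger, y₂/y₁ = ½[√(1 + 8Fr₁²) − 1] = ½[√424.2 − 1] = 9.80.
y₂ = 9.80 × 0.563 = 5.52 m.

y₂ = 5.52 m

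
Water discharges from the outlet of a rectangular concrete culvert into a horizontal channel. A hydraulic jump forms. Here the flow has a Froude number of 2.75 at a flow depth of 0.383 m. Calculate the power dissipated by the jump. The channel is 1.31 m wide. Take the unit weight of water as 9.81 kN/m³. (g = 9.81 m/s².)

P = 10.4 kW

Fr₁ = 2.75 (given).
Bélanger equation: y₂/y₁ = ½[√(1 + 8Fr₁²) − 1] = ½[√61.50 − 1] = 3.42.
y₂ = 3.42 × 0.383 = 1.31 m.
Head loss: ΔE = (y₂ − y₁)³/(4y₁y₂) = (1.31 − 0.383)³/(4×0.383×1.31) = 0.797/2.01 = 0.397 m.
V₁ = Fr₁·√(g·y₁) = 2.75×√(9.81×0.383) = 5.33 m/s; q = V₁·y₁ = 2.04 m²/s. Q = q·b = 2.04 × 1.31 = 2.67 m³/s. P = γ·Q·ΔE = 9.81 × 2.67 × 0.397 = 10.4 kW.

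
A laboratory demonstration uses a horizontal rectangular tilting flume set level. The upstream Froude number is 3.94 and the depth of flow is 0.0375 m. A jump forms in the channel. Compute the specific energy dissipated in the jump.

Fr₁ = 3.94 (given).
From the momentum equation for a rectangular channel, y₂/y₁ = ½[√(1 + 8Fr₁²) − 1] = ½[√125.2 − 1] = 5.09.
y₂ = 5.09 × 0.0375 = 0.191 m.
V₁ = Fr₁·√(g·y₁) = 3.94×√(9.81×0.0375) = 2.39 m/s; q = V₁·y₁ = 0.0896 m²/s. V₂ = q/y₂ = 0.0896/0.191 = 0.469 m/s. E₁ = y₁ + V₁²/2g = 0.329 m; E₂ = y₂ + V₂²/2g = 0.202 m. ΔE = E₁ − E₂ = 0.126 m.

ΔE = 0.126 m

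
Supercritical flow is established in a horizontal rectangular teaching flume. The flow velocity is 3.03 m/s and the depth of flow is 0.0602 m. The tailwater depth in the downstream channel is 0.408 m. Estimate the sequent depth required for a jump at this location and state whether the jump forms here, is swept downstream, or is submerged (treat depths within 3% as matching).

y₂ = 0.307 m; the jump is submerged

Fr₁ = V₁/√(g·y₁) = 3.03/√(9.81×0.0602) = 3.94.
Conjugate-depth relation: y₂/y₁ = ½[√(1 + 8Fr₁²) − 1] = ½[√125.4 − 1] = 5.10.
y₂ = 5.10 × 0.0602 = 0.307 m.
Tailwater y_tw = 0.408 m: y_tw > y₂, so the jump is submerged.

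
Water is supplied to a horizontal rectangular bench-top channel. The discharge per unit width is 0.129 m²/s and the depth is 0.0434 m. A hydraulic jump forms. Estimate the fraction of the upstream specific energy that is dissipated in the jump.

V₁ = q/y₁ = 0.129/0.0434 = 2.97 m/s. Fr₁ = V₁/√(g·y₁) = 2.97/√(9.81×0.0434) = 4.56.
Bélanger equation: y₂/y₁ = ½[√(1 + 8Fr₁²) − 1] = ½[√167.0 − 1] = 5.96.
y₂ = 5.96 × 0.0434 = 0.259 m.
E₁ = y₁ + V₁²/2g = 0.494 m. ΔE = (y₂ − y₁)³/(4y₁y₂) = 0.222 m. ΔE/E₁ = 0.222/0.494 = 0.450.

ΔE/E₁ = 0.450 (45.0%)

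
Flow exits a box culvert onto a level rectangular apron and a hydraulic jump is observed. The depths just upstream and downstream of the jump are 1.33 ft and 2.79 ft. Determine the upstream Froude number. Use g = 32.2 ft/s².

For a rectangular channel the momentum equation gives q² = ½·g·y₁·y₂·(y₁ + y₂) = ½×32.2×1.33×2.79×4.12 = 246.
q = √246 = 15.7 ft²/s.
V₁ = q/y₁ = 11.8 ft/s; Fr₁ = V₁/√(g·y₁) = 1.80.

Fr₁ = 1.80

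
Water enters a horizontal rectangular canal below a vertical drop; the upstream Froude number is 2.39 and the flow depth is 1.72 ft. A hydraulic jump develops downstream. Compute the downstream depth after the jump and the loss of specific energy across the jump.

y₂ = 5.02 ft; ΔE = 1.04 ft

Fr₁ = 2.39 (given).
Bélanger equation: y₂/y₁ = ½[√(1 + 8Fr₁²) − 1] = ½[√46.70 − 1] = 2.92.
y₂ = 2.92 × 1.72 = 5.02 ft.
V₁ = Fr₁·√(g·y₁) = 2.39×√(32.2×1.72) = 17.8 ft/s; q = V₁·y₁ = 30.6 ft²/s. V₂ = q/y₂ = 30.6/5.02 = 6.10 ft/s. E₁ = y₁ + V₁²/2g = 6.63 ft; E₂ = y₂ + V₂²/2g = 5.59 ft. ΔE = E₁ − E₂ = 1.04 ft.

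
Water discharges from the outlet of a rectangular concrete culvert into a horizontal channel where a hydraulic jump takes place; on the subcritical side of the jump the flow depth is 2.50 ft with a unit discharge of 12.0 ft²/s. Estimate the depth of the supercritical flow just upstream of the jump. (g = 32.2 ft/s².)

y₁ = 1.02 ft

V₂ = q/y₂ = 12.0/2.50 = 4.80 ft/s; Fr₂ = V₂/√(g·y₂) = 0.535.
Applying the sequent-depth relation in reverse, y₁/y₂ = ½[√(1 + 8Fr₂²) − 1] = ½[√3.290 − 1] = 0.407.
y₁ = 0.407 × 2.50 = 1.02 ft.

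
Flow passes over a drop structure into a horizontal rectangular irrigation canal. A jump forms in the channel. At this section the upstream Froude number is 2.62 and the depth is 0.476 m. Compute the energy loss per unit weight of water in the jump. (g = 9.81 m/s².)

Fr₁ = 2.62 (given).
Bélanger equation: y₂/y₁ = ½[√(1 + 8Fr₁²) − 1] = ½[√55.92 − 1] = 3.24.
y₂ = 3.24 × 0.476 = 1.54 m.
Head loss: ΔE = (y₂ − y₁)³/(4y₁y₂) = (1.54 − 0.476)³/(4×0.476×1.54) = 1.21/2.94 = 0.412 m.

ΔE = 0.412 m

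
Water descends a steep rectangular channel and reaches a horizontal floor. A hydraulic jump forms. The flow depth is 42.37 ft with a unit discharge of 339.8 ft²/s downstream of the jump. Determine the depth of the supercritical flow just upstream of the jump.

V₂ = q/y₂ = 339.8/42.37 = 8.020 ft/s; Fr₂ = V₂/√(g·y₂) = 0.2171.
From the momentum equation (using Fr₂), y₁/y₂ = ½[√(1 + 8Fr₂²) − 1] = ½[√1.3771 − 1] = 0.08676.
y₁ = 0.08676 × 42.37 = 3.676 ft.

y₁ = 3.676 ft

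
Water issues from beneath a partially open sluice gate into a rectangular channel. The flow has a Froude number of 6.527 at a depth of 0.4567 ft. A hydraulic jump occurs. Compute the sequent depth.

Fr₁ = 6.527 (given).
By Bélanger, y₂/y₁ = ½[√(1 + 8Fr₁²) − 1] = ½[√341.81 − 1] = 8.744.
y₂ = 8.744 × 0.4567 = 3.993 ft.

y₂ = 3.993 ft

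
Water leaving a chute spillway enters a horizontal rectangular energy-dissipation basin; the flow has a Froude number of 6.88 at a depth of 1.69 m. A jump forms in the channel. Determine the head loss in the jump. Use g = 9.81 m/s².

ΔE = 25.6 m

Fr₁ = 6.88 (given).
Sequent-depth ratio: y₂/y₁ = ½[√(1 + 8Fr₁²) − 1] = ½[√379.7 − 1] = 9.24.
y₂ = 9.24 × 1.69 = 15.6 m.
V₁ = Fr₁·√(g·y₁) = 6.88×√(9.81×1.69) = 28.0 m/s; q = V₁·y₁ = 47.3 m²/s. V₂ = q/y₂ = 47.3/15.6 = 3.03 m/s. E₁ = y₁ + V₁²/2g = 41.7 m; E₂ = y₂ + V₂²/2g = 16.1 m. ΔE = E₁ − E₂ = 25.6 m.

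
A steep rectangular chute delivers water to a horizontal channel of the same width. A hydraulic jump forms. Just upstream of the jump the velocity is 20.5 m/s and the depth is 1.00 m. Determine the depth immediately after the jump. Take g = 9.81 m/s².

y₂ = 8.77 m

Fr₁ = V₁/√(g·y₁) = 20.5/√(9.81×1.00) = 6.55.
Conjugate-depth relation: y₂/y₁ = ½[√(1 + 8Fr₁²) − 1] = ½[√343.7 − 1] = 8.77.
y₂ = 8.77 × 1.00 = 8.77 m.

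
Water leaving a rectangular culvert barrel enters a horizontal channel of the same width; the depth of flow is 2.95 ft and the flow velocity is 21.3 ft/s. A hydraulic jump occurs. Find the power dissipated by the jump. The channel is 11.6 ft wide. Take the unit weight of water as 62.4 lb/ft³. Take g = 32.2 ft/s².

P = 101 hp

Fr₁ = V₁/√(g·y₁) = 21.3/√(32.2×2.95) = 2.19.
From the momentum equation for a rectangular channel, y₂/y₁ = ½[√(1 + 8Fr₁²) − 1] = ½[√39.21 − 1] = 2.63.
y₂ = 2.63 × 2.95 = 7.76 ft.
q = V₁·y₁ = 21.3 × 2.95 = 62.8 ft²/s. V₂ = q/y₂ = 62.8/7.76 = 8.10 ft/s. E₁ = y₁ + V₁²/2g = 9.99 ft; E₂ = y₂ + V₂²/2g = 8.78 ft. ΔE = E₁ − E₂ = 1.22 ft.
Q = q·b = 62.8 × 11.6 = 729 cfs. P = γ·Q·ΔE/550 = 62.4 × 729 × 1.22 / 550 = 101 hp.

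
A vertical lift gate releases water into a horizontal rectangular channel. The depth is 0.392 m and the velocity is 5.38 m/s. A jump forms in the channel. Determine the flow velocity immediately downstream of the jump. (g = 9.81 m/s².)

V₂ = 1.58 m/s

Fr₁ = V₁/√(g·y₁) = 5.38/√(9.81×0.392) = 2.74.
By Bélanger, y₂/y₁ = ½[√(1 + 8Fr₁²) − 1] = ½[√61.21 − 1] = 3.41.
y₂ = 3.41 × 0.392 = 1.34 m.
q = V₁·y₁ = 5.38 × 0.392 = 2.11 m²/s.
V₂ = q/y₂ = 2.11/1.34 = 1.58 m/s.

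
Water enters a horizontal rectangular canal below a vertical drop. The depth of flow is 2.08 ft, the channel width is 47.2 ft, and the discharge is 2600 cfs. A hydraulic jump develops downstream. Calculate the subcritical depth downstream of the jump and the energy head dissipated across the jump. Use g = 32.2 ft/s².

q = Q/b = 2600/47.2 = 55.1 ft²/s; V₁ = q/y₁ = 26.5 ft/s. Fr₁ = V₁/√(g·y₁) = 3.24.
Sequent-depth ratio: y₂/y₁ = ½[√(1 + 8Fr₁²) − 1] = ½[√84.77 − 1] = 4.10.
y₂ = 4.10 × 2.08 = 8.54 ft.
V₂ = q/y₂ = 55.1/8.54 = 6.45 ft/s. E₁ = y₁ + V₁²/2g = 13.0 ft; E₂ = y₂ + V₂²/2g = 9.18 ft. ΔE = E₁ − E₂ = 3.79 ft.

y₂ = 8.54 ft; ΔE = 3.79 ft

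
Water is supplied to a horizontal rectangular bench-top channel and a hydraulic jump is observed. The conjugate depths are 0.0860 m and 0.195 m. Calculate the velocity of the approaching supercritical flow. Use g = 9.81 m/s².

V₁ = 1.77 m/s

For a rectangular channel the momentum equation gives q² = ½·g·y₁·y₂·(y₁ + y₂) = ½×9.81×0.0860×0.195×0.281 = 0.0231.
q = √0.0231 = 0.152 m²/s.
V₁ = q/y₁ = 0.152/0.0860 = 1.77 m/s.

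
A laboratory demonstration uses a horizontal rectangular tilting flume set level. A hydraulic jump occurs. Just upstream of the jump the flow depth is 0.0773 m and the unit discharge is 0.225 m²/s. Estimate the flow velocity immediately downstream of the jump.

V₁ = q/y₁ = 0.225/0.0773 = 2.91 m/s. Fr₁ = V₁/√(g·y₁) = 2.91/√(9.81×0.0773) = 3.34.
Bélanger equation: y₂/y₁ = ½[√(1 + 8Fr₁²) − 1] = ½[√90.38 − 1] = 4.25.
y₂ = 4.25 × 0.0773 = 0.329 m.
V₂ = q/y₂ = 0.225/0.329 = 0.684 m/s.

V₂ = 0.684 m/s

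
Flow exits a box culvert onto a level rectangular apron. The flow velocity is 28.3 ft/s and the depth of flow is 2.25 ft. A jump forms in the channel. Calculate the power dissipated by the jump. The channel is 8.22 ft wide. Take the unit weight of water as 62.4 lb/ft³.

Fr₁ = V₁/√(g·y₁) = 28.3/√(32.2×2.25) = 3.32.
Conjugate-depth relation: y₂/y₁ = ½[√(1 + 8Fr₁²) − 1] = ½[√89.44 − 1] = 4.23.
y₂ = 4.23 × 2.25 = 9.51 ft.
q = V₁·y₁ = 28.3 × 2.25 = 63.7 ft²/s. V₂ = q/y₂ = 63.7/9.51 = 6.69 ft/s. E₁ = y₁ + V₁²/2g = 14.7 ft; E₂ = y₂ + V₂²/2g = 10.2 ft. ΔE = E₁ − E₂ = 4.48 ft.
Q = q·b = 63.7 × 8.22 = 523 cfs. P = γ·Q·ΔE/550 = 62.4 × 523 × 4.48 / 550 = 266 hp.

P = 266 hp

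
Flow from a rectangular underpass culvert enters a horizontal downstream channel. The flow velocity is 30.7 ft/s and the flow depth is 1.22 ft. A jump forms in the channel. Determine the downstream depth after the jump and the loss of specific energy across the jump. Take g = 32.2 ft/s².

y₂ = 7.86 ft; ΔE = 7.64 ft

Fr₁ = V₁/√(g·y₁) = 30.7/√(32.2×1.22) = 4.90.
From the momentum equation for a rectangular channel, y₂/y₁ = ½[√(1 + 8Fr₁²) − 1] = ½[√192.9 − 1] = 6.45.
y₂ = 6.45 × 1.22 = 7.86 ft.
q = V₁·y₁ = 30.7 × 1.22 = 37.5 ft²/s. V₂ = q/y₂ = 37.5/7.86 = 4.76 ft/s. E₁ = y₁ + V₁²/2g = 15.9 ft; E₂ = y₂ + V₂²/2g = 8.22 ft. ΔE = E₁ − E₂ = 7.64 ft.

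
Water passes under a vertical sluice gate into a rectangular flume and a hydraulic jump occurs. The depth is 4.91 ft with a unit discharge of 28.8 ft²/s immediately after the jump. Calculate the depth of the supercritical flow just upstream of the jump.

V₂ = q/y₂ = 28.8/4.91 = 5.87 ft/s; Fr₂ = V₂/√(g·y₂) = 0.466.
Applying the sequent-depth relation in reverse, y₁/y₂ = ½[√(1 + 8Fr₂²) − 1] = ½[√2.741 − 1] = 0.328.
y₁ = 0.328 × 4.91 = 1.61 ft.

y₁ = 1.61 ft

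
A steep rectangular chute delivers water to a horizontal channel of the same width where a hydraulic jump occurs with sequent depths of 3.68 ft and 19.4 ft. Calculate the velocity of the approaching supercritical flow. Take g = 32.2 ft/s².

V₁ = 44.3 ft/s

For a rectangular channel the momentum equation gives q² = ½·g·y₁·y₂·(y₁ + y₂) = ½×32.2×3.68×19.4×23.1 = 26528.
q = √26528 = 163 ft²/s.
V₁ = q/y₁ = 163/3.68 = 44.3 ft/s.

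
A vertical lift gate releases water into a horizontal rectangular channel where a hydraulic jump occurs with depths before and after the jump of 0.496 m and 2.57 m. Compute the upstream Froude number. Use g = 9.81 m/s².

Fr₁ = 4.00

For a rectangular channel the momentum equation gives q² = ½·g·y₁·y₂·(y₁ + y₂) = ½×9.81×0.496×2.57×3.07 = 19.2.
q = √19.2 = 4.38 m²/s.
V₁ = q/y₁ = 8.83 m/s; Fr₁ = V₁/√(g·y₁) = 4.00.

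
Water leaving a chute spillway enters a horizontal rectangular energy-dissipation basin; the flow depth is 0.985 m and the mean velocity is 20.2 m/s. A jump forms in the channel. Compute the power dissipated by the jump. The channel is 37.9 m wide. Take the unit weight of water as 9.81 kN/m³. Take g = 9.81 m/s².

P = 95686 kW

Fr₁ = V₁/√(g·y₁) = 20.2/√(9.81×0.985) = 6.50.
From the momentum equation for a rectangular channel, y₂/y₁ = ½[√(1 + 8Fr₁²) − 1] = ½[√338.8 − 1] = 8.70.
y₂ = 8.70 × 0.985 = 8.57 m.
Head loss: ΔE = (y₂ − y₁)³/(4y₁y₂) = (8.57 − 0.985)³/(4×0.985×8.57) = 437/33.8 = 12.9 m.
q = V₁·y₁ = 20.2 × 0.985 = 19.9 m²/s. Q = q·b = 19.9 × 37.9 = 754 m³/s. P = γ·Q·ΔE = 9.81 × 754 × 12.9 = 95686 kW.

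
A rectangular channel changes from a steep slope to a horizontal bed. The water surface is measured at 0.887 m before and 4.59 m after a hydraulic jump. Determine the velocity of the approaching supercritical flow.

For a rectangular channel the momentum equation gives q² = ½·g·y₁·y₂·(y₁ + y₂) = ½×9.81×0.887×4.59×5.48 = 109.
q = √109 = 10.5 m²/s.
V₁ = q/y₁ = 10.5/0.887 = 11.8 m/s.

V₁ = 11.8 m/s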